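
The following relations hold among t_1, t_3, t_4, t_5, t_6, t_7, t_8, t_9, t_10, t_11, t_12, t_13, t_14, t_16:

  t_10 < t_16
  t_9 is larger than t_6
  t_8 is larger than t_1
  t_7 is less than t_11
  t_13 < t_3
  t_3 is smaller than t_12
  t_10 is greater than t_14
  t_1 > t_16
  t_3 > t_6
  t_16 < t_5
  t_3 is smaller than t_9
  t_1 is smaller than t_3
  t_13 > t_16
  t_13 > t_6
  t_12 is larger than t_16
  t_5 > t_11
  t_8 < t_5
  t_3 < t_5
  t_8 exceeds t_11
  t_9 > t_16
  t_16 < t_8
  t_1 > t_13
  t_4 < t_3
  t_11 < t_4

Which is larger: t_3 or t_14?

t_3

Link the given pairs in sequence: t_14 < t_10; t_10 < t_16; t_16 < t_13; t_13 < t_1; t_1 < t_3.
Chaining these gives t_14 < t_10 < t_16 < t_13 < t_1 < t_3.
So t_14 < t_3; t_3 is the larger of the two.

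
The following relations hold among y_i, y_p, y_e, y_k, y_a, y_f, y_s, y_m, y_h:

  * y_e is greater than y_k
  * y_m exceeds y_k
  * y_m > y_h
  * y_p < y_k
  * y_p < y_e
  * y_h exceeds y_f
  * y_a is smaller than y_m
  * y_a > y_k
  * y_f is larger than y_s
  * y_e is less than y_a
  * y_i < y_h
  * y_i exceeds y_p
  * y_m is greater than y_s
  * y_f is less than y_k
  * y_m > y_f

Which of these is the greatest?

y_m

Chaining downward from y_m: directly below it, y_s, y_f, y_k, y_h, y_a; then y_p, y_i, y_e.
That covers every other element, and nothing is given above y_m, so y_m is the greatest.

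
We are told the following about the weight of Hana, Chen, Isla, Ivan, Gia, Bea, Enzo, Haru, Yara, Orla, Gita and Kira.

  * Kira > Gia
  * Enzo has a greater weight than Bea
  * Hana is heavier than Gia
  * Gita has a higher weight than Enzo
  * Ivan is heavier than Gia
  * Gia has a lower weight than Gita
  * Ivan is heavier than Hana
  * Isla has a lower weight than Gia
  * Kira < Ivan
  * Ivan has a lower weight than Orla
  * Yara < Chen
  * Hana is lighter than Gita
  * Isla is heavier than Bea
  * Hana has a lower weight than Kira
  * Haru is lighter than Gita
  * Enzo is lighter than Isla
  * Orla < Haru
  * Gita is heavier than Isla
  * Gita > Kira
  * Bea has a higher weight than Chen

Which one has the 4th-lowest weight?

Piecing the relations together gives one ordering: Yara < Chen < Bea < Enzo < Isla < Gia < Hana < Kira < Ivan < Orla < Haru < Gita.
Counting 4 from the smallest end gives Enzo.

Enzo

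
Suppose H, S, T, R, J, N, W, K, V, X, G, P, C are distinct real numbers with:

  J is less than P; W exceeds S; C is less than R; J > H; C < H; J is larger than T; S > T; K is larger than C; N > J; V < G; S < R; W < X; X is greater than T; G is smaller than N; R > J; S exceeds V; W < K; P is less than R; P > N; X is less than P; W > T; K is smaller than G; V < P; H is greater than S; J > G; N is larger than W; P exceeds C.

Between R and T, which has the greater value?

The relevant relations are T < S; S < W; W < K; K < G; G < J; J < N; N < P; P < R.
Together: T < S < W < K < G < J < N < P < R.
So T < R; R is the larger of the two.

R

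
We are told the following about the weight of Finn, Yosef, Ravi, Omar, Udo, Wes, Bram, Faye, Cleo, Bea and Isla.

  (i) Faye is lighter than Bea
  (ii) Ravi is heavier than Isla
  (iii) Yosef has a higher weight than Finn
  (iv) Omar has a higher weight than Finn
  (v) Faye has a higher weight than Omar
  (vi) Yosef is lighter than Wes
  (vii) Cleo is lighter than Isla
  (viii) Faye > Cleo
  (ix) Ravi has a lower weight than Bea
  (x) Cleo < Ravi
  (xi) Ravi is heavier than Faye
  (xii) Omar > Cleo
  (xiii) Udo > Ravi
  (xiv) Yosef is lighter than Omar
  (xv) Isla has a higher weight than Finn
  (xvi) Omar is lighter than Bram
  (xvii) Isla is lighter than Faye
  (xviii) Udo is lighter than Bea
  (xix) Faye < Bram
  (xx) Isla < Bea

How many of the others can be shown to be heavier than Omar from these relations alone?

5

The elements the relations force above Omar are Faye, Ravi, Udo, Bea, Bram — no chain reaches any other.
That is 5.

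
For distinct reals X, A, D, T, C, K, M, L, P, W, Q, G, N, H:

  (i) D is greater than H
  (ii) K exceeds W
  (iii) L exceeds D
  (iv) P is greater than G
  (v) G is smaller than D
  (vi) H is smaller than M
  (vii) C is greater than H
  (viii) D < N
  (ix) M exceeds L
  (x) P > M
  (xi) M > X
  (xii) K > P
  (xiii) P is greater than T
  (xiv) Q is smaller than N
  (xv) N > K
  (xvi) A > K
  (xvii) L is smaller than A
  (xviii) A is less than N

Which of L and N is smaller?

The relevant relations are L < M; M < P; P < K; K < A; A < N.
Chaining these gives L < M < P < K < A < N.
So L < N; L is the smaller of the two.

L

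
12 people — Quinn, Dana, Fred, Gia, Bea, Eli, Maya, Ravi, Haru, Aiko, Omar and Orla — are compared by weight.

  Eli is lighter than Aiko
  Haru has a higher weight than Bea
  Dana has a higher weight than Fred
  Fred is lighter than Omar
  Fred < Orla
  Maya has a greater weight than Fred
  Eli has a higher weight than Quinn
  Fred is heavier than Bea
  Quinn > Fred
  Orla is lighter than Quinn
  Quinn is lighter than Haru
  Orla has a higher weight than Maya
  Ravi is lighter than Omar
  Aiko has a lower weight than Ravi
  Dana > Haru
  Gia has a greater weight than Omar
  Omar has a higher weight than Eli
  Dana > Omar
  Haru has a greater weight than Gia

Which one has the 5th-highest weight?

The consecutive relations fix a unique order: Bea < Fred < Maya < Orla < Quinn < Eli < Aiko < Ravi < Omar < Gia < Haru < Dana.
Counting 5 from the largest end gives Ravi.

Ravi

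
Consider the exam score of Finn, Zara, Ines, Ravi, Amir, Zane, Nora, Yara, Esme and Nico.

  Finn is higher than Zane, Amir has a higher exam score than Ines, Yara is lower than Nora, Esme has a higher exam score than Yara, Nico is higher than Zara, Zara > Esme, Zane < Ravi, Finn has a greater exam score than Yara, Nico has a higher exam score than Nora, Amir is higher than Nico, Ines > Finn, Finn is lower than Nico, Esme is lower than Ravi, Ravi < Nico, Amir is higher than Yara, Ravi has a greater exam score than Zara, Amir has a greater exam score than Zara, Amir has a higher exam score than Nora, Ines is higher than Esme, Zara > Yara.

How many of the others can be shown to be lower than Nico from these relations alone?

7

From Nico the given relations immediately reach Zara, Finn, Nora, Ravi.
From those, Yara, Esme, Zane — 7 in total.
No other element is forced below Nico by the given relations, so the count is 7.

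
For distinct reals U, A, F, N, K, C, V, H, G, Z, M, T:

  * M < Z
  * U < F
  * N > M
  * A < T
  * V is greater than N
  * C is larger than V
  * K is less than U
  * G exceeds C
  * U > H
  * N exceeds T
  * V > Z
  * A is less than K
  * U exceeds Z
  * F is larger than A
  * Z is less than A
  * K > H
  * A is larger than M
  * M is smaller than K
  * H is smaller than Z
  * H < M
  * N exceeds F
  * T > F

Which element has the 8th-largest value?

K

Chaining the given pairs: H < M < Z < A < K < U < F < T < N < V < C < G.
The 8th largest is K.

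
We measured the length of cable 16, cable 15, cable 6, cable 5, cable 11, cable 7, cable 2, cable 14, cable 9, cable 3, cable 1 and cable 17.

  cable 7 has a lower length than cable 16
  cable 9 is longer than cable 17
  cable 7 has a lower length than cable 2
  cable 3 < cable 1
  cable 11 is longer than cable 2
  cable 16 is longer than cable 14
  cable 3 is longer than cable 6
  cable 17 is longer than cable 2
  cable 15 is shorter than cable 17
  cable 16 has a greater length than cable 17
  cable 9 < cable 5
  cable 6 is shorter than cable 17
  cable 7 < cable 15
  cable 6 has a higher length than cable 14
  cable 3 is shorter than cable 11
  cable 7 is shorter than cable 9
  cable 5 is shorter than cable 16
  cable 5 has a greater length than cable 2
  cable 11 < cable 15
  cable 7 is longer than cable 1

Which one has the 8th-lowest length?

cable 15

Piecing the relations together gives one ordering: cable 14 < cable 6 < cable 3 < cable 1 < cable 7 < cable 2 < cable 11 < cable 15 < cable 17 < cable 9 < cable 5 < cable 16.
The 8th smallest is cable 15.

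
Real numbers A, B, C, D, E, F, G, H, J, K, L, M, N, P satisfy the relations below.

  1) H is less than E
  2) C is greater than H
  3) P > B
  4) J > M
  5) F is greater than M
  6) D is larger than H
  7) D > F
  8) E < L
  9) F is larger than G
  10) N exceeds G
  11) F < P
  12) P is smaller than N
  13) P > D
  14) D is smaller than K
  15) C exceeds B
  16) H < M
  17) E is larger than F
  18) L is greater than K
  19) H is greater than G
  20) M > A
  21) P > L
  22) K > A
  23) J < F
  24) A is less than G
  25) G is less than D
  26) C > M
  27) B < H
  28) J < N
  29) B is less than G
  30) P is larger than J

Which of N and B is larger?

B < G and G < H give B < H.
Then H < M extends the chain to M.
Then M < J extends the chain to J.
Then J < F extends the chain to F.
Then F < D extends the chain to D.
Then D < K extends the chain to K.
Then K < L extends the chain to L.
With L < P: B < G < H < M < J < F < D < K < L < P.
With P < N: B < G < H < M < J < F < D < K < L < P < N.
So B < N; N is the larger of the two.

N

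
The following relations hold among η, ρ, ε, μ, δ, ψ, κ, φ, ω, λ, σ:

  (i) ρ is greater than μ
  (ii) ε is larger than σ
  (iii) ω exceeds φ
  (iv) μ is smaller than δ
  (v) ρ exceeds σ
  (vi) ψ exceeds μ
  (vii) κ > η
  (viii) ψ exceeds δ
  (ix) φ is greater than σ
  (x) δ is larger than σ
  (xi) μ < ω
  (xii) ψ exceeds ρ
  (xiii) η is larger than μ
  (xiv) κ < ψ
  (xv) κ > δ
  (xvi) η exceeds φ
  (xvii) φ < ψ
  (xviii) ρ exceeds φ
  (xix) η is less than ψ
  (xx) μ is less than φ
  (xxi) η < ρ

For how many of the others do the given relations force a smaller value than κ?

5

The elements the relations force below κ are μ, σ, φ, η, δ — no chain reaches any other.
That is 5.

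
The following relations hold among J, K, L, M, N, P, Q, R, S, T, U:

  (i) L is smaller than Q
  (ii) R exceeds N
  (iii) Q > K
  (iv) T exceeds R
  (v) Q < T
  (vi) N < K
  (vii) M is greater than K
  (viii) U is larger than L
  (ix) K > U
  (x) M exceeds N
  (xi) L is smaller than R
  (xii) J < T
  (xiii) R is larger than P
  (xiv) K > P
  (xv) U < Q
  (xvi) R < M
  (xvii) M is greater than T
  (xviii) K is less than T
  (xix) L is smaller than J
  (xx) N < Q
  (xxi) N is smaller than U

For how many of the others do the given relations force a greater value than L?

7

From L the given relations immediately reach U, R, J, Q.
From those, K, T, M — 7 in total.
Nothing else is reachable above L; 7 in all.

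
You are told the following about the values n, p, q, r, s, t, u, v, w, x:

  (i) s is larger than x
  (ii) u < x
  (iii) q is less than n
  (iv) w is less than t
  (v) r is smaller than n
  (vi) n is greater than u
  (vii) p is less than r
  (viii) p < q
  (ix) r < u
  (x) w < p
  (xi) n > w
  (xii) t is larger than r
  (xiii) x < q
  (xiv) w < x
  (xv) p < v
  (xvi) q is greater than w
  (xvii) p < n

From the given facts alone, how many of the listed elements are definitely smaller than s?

5

Directly below s: x.
One step further: w, u (3 so far).
One step further: r (4 so far).
One step further: p (5 so far).
Nothing else is reachable below s; 5 in all.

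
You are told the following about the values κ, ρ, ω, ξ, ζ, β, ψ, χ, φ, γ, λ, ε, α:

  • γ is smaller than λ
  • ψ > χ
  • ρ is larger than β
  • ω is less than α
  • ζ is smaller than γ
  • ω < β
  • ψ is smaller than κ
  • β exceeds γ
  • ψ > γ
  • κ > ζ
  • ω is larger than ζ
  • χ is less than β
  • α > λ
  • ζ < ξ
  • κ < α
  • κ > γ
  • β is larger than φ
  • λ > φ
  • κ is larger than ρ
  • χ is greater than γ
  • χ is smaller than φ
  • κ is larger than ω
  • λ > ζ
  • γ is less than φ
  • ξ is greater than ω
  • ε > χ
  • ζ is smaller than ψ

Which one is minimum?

ζ

γ is not least since ζ < γ; ω is not least since ζ < ω; χ is not least since γ < χ; φ is not least since χ < φ; β is not least since ω < β; ε is not least since χ < ε; ρ is not least since β < ρ; ψ is not least since ζ < ψ; κ is not least since ψ < κ; ξ is not least since ζ < ξ; λ is not least since ζ < λ; α is not least since κ < α.
Only ζ has nothing below it, so ζ is the minimum.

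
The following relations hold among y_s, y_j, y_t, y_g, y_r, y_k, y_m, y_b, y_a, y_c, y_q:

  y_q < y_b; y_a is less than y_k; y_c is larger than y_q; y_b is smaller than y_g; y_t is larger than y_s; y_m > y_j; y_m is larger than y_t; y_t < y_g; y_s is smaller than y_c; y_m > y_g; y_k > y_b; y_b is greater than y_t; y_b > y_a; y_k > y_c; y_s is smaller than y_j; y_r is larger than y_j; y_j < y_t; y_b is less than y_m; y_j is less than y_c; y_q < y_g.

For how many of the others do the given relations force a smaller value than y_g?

6

Directly below y_g: y_q, y_t, y_b.
One step further: y_s, y_a, y_j (6 so far).
No other element is forced below y_g by the given relations, so the count is 6.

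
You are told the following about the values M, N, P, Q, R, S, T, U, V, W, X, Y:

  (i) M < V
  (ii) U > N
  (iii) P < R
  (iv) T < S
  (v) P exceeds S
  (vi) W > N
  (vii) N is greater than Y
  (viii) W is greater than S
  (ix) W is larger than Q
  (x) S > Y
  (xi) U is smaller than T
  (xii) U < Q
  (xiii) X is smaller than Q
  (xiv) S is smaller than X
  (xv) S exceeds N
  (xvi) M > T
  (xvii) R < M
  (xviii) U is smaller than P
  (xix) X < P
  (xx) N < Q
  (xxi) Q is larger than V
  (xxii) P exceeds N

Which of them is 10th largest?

Piecing the relations together gives one ordering: Y < N < U < T < S < X < P < R < M < V < Q < W.
Counting 10 from the largest end gives U.

U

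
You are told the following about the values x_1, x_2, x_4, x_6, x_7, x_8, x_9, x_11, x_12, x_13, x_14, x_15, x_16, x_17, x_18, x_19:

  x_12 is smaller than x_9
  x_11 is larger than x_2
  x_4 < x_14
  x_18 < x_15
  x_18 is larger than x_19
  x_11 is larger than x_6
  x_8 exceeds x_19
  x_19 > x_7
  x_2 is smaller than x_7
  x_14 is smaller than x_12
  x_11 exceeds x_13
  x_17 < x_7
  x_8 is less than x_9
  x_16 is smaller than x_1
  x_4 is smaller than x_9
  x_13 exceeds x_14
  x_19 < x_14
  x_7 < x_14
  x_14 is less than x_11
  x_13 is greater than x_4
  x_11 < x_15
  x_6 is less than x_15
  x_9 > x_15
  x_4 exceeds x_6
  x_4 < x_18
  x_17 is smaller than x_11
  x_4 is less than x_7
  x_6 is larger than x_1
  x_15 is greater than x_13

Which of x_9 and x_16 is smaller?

x_16

x_16 < x_1 and x_1 < x_6 give x_16 < x_6.
With x_6 < x_4: x_16 < x_1 < x_6 < x_4.
With x_4 < x_7: x_16 < x_1 < x_6 < x_4 < x_7.
With x_7 < x_19: x_16 < x_1 < x_6 < x_4 < x_7 < x_19.
Then x_19 < x_14 extends the chain to x_14.
With x_14 < x_13: x_16 < x_1 < x_6 < x_4 < x_7 < x_19 < x_14 < x_13.
With x_13 < x_11: x_16 < x_1 < x_6 < x_4 < x_7 < x_19 < x_14 < x_13 < x_11.
With x_11 < x_15: x_16 < x_1 < x_6 < x_4 < x_7 < x_19 < x_14 < x_13 < x_11 < x_15.
Then x_15 < x_9 extends the chain to x_9.
So x_16 < x_9; x_16 is the smaller of the two.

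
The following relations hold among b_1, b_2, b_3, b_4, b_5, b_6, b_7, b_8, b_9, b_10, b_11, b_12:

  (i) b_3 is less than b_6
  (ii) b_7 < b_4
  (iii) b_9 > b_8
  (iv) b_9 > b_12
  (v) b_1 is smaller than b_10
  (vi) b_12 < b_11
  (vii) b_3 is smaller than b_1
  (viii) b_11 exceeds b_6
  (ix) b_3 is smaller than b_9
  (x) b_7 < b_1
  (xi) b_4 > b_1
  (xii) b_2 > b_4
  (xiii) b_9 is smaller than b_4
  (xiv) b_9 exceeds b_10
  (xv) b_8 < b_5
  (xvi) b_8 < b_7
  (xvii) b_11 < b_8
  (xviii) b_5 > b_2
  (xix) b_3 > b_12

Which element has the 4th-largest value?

The consecutive relations fix a unique order: b_12 < b_3 < b_6 < b_11 < b_8 < b_7 < b_1 < b_10 < b_9 < b_4 < b_2 < b_5.
Counting 4 from the largest end gives b_9.

b_9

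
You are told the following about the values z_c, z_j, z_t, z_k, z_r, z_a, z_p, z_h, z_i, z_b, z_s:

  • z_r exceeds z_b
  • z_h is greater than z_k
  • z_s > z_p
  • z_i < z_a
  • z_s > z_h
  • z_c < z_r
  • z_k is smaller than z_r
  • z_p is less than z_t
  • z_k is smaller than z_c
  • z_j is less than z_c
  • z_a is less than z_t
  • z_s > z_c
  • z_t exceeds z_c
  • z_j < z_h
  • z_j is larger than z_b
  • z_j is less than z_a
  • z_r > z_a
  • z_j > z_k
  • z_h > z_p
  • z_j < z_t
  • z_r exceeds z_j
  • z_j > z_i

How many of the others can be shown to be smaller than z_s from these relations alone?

7

Directly below z_s: z_p, z_c, z_h.
One step further: z_k, z_j (5 so far).
One step further: z_b, z_i (7 so far).
No other element is forced below z_s by the given relations, so the count is 7.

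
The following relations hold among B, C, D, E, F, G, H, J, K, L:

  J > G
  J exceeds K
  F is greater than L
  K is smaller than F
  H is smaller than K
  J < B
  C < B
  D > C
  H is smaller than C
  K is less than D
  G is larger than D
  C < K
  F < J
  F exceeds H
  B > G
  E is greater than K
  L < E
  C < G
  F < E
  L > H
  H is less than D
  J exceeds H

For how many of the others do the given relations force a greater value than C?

The elements the relations force above C are K, D, G, F, J, E, B — no chain reaches any other.
That is 7.

7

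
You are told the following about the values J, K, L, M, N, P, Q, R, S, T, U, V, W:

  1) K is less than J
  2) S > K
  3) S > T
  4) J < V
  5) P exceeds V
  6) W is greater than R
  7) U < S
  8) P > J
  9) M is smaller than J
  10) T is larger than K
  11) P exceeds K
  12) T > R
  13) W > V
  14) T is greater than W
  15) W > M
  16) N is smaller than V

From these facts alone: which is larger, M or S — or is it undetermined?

S

Link the given pairs in sequence: M < J; J < V; V < W; W < T; T < S.
Together: M < J < V < W < T < S.
So S is larger.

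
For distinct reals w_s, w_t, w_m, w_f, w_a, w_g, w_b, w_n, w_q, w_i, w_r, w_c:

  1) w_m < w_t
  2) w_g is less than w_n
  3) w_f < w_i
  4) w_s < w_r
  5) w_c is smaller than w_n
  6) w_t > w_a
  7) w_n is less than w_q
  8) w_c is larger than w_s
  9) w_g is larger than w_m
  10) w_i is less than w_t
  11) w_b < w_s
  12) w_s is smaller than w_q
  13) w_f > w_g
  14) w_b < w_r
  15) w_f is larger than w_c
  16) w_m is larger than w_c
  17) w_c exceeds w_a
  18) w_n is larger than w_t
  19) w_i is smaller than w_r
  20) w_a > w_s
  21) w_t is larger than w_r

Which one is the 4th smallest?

Chaining the given pairs: w_b < w_s < w_a < w_c < w_m < w_g < w_f < w_i < w_r < w_t < w_n < w_q.
The 4th smallest is w_c.

w_c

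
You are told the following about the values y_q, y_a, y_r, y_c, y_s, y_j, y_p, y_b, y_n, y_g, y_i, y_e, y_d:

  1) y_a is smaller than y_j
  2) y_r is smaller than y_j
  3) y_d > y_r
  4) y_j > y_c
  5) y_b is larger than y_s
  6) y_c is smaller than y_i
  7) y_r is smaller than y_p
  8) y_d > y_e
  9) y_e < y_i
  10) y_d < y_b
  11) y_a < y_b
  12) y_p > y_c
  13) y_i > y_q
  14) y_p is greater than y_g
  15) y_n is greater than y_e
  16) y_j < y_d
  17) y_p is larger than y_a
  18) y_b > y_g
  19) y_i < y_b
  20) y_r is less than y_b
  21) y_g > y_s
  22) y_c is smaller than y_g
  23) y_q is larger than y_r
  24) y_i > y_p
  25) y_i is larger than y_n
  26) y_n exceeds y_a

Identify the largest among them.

Chaining downward from y_b: directly below it, y_r, y_s, y_a, y_g, y_d, y_i; then y_c, y_e, y_n, y_q, y_p, y_j.
That covers every other element, and nothing is given above y_b, so y_b is the largest.

y_b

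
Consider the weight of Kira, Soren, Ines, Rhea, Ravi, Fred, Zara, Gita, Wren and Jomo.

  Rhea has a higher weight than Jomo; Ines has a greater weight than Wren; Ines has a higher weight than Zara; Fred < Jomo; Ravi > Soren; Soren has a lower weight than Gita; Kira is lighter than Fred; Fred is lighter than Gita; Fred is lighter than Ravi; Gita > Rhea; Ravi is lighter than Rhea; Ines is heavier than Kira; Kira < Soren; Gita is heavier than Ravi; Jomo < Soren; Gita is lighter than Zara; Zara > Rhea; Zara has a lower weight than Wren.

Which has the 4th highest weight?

The consecutive relations fix a unique order: Kira < Fred < Jomo < Soren < Ravi < Rhea < Gita < Zara < Wren < Ines.
Counting 4 from the largest end gives Gita.

Gita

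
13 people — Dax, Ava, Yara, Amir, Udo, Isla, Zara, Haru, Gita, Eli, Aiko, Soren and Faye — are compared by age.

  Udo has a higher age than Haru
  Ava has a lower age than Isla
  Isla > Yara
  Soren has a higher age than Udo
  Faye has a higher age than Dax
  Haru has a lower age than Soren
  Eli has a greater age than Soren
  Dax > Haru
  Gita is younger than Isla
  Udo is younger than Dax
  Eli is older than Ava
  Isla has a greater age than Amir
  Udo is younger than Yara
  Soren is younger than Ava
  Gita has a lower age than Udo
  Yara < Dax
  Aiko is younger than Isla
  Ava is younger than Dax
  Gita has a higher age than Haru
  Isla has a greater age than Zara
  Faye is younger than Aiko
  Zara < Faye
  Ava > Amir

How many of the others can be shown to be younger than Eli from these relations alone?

The elements the relations force below Eli are Haru, Amir, Gita, Udo, Soren, Ava — no chain reaches any other.
That is 6.

6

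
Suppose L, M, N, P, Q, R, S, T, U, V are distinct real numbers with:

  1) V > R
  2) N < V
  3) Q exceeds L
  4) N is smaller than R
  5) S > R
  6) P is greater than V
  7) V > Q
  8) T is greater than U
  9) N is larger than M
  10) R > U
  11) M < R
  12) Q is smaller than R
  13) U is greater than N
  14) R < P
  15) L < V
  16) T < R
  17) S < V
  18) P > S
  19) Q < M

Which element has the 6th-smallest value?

The consecutive relations fix a unique order: L < Q < M < N < U < T < R < S < V < P.
Counting 6 from the smallest end gives T.

T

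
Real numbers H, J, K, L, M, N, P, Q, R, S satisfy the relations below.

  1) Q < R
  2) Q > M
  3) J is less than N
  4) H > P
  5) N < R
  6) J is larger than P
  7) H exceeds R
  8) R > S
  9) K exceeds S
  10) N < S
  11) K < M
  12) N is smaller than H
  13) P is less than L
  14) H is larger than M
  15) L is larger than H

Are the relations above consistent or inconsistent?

Every relation is compatible with P < J < N < S < K < M < Q < R < H < L; the set is consistent.

consistent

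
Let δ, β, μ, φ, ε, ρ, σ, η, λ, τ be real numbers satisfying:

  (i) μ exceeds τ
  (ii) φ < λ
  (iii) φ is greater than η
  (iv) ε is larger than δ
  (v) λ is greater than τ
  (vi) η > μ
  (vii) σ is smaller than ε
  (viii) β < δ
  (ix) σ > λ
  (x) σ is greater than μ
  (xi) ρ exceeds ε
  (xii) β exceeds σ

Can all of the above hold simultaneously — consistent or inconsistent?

consistent

The single ordering τ < μ < η < φ < λ < σ < β < δ < ε < ρ satisfies every listed relation, so no contradiction arises.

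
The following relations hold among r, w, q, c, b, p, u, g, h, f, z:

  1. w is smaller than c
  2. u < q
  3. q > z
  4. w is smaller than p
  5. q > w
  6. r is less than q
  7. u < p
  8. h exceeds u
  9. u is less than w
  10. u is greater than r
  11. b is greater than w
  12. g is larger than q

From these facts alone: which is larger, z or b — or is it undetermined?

undetermined

Following every chain through z: above z we get q, g.
b is not reached, and no chain runs the other way from b to z.
So the given relations leave the order of z and b undetermined.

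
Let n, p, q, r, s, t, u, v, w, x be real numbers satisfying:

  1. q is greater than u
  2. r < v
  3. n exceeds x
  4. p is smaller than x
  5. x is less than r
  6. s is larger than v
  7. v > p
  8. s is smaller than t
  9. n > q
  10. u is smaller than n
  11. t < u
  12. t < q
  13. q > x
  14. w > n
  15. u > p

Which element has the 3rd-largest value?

q

Piecing the relations together gives one ordering: p < x < r < v < s < t < u < q < n < w.
Counting 3 from the largest end gives q.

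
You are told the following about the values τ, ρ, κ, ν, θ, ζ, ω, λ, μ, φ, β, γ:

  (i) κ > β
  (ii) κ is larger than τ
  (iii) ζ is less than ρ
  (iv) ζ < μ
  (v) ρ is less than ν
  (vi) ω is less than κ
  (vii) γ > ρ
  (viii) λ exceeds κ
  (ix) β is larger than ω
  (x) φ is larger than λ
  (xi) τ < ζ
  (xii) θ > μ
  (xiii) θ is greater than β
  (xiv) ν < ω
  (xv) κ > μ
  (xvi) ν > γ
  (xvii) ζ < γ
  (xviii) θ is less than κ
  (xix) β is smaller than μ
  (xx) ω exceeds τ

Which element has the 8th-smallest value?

μ

Piecing the relations together gives one ordering: τ < ζ < ρ < γ < ν < ω < β < μ < θ < κ < λ < φ.
Counting 8 from the smallest end gives μ.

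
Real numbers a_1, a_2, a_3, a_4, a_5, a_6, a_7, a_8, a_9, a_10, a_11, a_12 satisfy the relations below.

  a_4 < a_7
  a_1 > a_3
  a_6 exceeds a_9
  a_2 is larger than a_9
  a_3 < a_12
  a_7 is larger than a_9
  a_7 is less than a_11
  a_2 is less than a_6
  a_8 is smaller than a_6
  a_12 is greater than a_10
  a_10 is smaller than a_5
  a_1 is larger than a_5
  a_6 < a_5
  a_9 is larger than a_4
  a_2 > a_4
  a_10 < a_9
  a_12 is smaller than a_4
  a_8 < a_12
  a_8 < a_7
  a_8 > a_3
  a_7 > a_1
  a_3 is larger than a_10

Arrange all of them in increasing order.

The consecutive links are each given: a_10 < a_3; a_3 < a_8; a_8 < a_12; a_12 < a_4; a_4 < a_9; a_9 < a_2; a_2 < a_6; a_6 < a_5; a_5 < a_1; a_1 < a_7; a_7 < a_11.

a_10 < a_3 < a_8 < a_12 < a_4 < a_9 < a_2 < a_6 < a_5 < a_1 < a_7 < a_11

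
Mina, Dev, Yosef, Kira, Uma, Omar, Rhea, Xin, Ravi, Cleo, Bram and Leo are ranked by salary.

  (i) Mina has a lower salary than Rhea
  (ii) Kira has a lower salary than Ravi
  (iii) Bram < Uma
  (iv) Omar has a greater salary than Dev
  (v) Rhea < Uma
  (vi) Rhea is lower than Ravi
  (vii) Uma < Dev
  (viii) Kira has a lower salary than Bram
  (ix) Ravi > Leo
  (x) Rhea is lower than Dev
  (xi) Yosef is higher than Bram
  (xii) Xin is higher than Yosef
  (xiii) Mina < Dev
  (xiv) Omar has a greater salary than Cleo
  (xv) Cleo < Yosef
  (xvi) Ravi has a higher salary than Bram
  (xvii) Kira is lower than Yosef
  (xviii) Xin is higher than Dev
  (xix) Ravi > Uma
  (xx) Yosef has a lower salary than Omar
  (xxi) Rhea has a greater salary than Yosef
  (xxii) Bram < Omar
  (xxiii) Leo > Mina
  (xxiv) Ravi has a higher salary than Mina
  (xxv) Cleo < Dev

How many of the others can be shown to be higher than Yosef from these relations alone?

6

Directly above Yosef: Rhea, Xin, Omar.
One step further: Uma, Dev, Ravi (6 so far).
No other element is forced above Yosef by the given relations, so the count is 6.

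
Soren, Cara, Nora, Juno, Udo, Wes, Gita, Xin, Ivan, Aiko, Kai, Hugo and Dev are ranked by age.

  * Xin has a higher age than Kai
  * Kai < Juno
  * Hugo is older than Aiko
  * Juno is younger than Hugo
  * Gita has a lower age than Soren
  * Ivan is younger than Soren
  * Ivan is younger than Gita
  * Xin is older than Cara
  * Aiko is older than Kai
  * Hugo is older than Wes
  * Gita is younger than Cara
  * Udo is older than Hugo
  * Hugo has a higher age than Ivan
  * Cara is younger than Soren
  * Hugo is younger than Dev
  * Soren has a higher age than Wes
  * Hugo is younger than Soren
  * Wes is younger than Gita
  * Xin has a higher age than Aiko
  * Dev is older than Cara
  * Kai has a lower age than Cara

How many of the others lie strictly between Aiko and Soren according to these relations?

The relations place Aiko below Soren. An element lies strictly between them when it is forced above Aiko and also forced below Soren.
Above Aiko: {Hugo, Xin, Udo, Dev}. Below Soren: {Kai, Juno, Wes, Ivan, Gita, Hugo, Cara}.
Intersection: {Hugo} — 1.

1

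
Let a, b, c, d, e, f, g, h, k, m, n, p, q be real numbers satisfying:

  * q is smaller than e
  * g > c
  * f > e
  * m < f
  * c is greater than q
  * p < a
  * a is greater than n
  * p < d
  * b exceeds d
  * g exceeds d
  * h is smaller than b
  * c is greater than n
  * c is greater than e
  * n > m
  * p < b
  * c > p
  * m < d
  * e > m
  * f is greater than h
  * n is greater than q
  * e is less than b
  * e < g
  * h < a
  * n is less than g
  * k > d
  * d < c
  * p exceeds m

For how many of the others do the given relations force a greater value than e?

4

From e the given relations immediately reach c, f, b, g.
No other element is forced above e by the given relations, so the count is 4.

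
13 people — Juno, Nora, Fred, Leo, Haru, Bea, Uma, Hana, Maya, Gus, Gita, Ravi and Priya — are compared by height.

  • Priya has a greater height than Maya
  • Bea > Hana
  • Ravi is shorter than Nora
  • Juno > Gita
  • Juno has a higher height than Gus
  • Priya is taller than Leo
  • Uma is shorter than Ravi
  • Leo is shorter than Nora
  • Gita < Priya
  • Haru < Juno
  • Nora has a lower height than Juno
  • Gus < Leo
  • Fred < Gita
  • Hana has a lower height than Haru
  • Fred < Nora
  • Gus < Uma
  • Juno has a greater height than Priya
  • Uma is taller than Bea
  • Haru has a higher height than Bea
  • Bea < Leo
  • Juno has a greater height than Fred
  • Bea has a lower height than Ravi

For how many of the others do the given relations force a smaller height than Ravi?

The elements the relations force below Ravi are Hana, Bea, Gus, Uma — no chain reaches any other.
That is 4.

4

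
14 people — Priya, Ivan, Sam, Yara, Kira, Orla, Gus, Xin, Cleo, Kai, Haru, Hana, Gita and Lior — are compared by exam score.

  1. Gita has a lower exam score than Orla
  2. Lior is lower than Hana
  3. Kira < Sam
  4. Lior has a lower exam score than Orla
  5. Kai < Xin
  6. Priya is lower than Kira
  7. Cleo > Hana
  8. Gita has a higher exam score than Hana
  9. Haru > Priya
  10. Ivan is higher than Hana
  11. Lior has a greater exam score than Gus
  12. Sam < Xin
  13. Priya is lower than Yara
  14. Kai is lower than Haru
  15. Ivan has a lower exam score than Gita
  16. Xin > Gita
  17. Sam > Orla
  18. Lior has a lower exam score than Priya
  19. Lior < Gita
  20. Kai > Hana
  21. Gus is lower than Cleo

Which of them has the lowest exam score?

Lior is not least since Gus < Lior; Hana is not least since Lior < Hana; Ivan is not least since Hana < Ivan; Gita is not least since Ivan < Gita; Priya is not least since Lior < Priya; Orla is not least since Gita < Orla; Cleo is not least since Gus < Cleo; Yara is not least since Priya < Yara; Kira is not least since Priya < Kira; Kai is not least since Hana < Kai; Sam is not least since Kira < Sam; Haru is not least since Kai < Haru; Xin is not least since Sam < Xin.
Only Gus has nothing below it, so Gus is the lowest exam score.

Gus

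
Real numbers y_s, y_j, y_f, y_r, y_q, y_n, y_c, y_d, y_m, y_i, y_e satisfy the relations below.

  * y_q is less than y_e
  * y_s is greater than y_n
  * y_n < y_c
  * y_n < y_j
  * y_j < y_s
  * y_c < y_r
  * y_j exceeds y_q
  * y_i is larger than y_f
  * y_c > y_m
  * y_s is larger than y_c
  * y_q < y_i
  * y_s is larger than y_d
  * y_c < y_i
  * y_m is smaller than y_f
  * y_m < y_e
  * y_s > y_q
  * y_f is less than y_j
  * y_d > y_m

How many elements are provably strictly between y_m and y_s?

The relations place y_m below y_s. An element lies strictly between them when it is forced above y_m and also forced below y_s.
Above y_m: {y_c, y_r, y_d, y_f, y_i, y_j, y_e}. Below y_s: {y_n, y_c, y_q, y_d, y_f, y_j}.
Intersection: {y_c, y_d, y_f, y_j} — 4.

4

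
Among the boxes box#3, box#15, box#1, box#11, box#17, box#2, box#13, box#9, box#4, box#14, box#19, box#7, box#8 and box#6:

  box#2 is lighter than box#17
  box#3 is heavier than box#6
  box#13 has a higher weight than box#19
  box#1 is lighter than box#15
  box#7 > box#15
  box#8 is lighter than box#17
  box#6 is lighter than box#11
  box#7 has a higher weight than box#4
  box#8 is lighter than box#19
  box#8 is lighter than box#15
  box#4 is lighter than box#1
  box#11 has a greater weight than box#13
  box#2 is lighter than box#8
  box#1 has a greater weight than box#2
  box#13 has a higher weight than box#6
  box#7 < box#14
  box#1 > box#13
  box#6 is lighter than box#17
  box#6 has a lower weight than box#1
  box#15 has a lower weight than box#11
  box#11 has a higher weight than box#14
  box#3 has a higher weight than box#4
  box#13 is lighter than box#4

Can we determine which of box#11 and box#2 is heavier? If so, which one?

Chaining the given relations: box#2 < box#8 < box#19 < box#13 < box#1 < box#15 < box#7 < box#14 < box#11.
So box#11 is heavier.

box#11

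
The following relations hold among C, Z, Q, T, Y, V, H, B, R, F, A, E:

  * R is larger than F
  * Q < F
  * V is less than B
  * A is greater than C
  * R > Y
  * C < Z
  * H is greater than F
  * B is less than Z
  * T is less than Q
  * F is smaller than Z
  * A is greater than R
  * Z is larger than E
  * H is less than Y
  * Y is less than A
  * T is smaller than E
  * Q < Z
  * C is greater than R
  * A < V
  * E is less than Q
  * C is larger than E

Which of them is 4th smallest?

F

The consecutive relations fix a unique order: T < E < Q < F < H < Y < R < C < A < V < B < Z.
The 4th smallest is F.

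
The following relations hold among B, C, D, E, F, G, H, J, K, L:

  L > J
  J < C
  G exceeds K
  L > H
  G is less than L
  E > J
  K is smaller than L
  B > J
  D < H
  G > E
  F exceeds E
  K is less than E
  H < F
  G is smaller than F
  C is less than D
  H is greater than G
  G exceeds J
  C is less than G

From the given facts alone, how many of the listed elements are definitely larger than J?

8

The elements the relations force above J are E, C, D, G, B, H, F, L — no chain reaches any other.
That is 8.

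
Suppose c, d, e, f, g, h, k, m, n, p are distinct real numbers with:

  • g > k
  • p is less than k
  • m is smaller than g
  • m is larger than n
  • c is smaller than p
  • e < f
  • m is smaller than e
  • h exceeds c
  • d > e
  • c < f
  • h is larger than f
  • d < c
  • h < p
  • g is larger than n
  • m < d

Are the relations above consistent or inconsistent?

Every relation is compatible with n < m < e < d < c < f < h < p < k < g; the set is consistent.

consistent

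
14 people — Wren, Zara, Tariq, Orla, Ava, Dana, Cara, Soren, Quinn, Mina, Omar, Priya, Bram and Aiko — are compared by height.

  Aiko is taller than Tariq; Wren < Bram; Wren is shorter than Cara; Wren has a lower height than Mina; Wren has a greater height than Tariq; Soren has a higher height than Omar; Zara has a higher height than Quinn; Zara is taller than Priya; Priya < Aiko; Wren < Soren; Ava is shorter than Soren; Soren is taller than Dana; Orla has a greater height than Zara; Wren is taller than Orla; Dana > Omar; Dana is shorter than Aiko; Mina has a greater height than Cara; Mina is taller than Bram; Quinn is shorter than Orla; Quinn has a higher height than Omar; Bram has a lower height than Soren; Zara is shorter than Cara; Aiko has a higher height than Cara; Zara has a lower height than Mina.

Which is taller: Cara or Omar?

Omar < Quinn and Quinn < Zara give Omar < Zara.
With Zara < Orla: Omar < Quinn < Zara < Orla.
With Orla < Wren: Omar < Quinn < Zara < Orla < Wren.
With Wren < Cara: Omar < Quinn < Zara < Orla < Wren < Cara.
So Omar < Cara; Cara is the taller of the two.

Cara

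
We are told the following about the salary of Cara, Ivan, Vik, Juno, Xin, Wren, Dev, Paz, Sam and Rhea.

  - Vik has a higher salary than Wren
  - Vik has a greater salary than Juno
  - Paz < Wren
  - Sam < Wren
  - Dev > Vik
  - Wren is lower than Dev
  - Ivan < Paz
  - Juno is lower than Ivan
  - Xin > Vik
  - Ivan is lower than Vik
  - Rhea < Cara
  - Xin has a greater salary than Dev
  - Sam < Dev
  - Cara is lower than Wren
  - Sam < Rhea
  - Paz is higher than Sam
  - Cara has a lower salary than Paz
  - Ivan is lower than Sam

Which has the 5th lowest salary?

Cara

Piecing the relations together gives one ordering: Juno < Ivan < Sam < Rhea < Cara < Paz < Wren < Vik < Dev < Xin.
The 5th smallest is Cara.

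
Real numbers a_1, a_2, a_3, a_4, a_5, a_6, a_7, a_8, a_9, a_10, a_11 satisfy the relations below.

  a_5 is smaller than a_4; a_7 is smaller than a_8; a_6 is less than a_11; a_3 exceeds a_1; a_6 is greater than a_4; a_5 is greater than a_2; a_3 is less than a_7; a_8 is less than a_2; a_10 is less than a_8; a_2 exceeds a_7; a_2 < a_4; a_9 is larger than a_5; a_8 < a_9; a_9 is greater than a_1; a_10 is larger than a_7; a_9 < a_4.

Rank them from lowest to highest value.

a_1 < a_3 < a_7 < a_10 < a_8 < a_2 < a_5 < a_9 < a_4 < a_6 < a_11

Nothing is placed below a_1, so it is least; from there a_1 < a_3; a_3 < a_7; a_7 < a_10; a_10 < a_8; a_8 < a_2; a_2 < a_5; a_5 < a_9; a_9 < a_4; a_4 < a_6; a_6 < a_11, each given directly.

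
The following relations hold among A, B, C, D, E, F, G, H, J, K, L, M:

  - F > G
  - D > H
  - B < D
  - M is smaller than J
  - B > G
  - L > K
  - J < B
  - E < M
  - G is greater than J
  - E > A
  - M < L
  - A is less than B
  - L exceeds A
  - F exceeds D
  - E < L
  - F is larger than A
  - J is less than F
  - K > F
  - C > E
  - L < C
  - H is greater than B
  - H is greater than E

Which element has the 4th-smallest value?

J

The consecutive relations fix a unique order: A < E < M < J < G < B < H < D < F < K < L < C.
The 4th smallest is J.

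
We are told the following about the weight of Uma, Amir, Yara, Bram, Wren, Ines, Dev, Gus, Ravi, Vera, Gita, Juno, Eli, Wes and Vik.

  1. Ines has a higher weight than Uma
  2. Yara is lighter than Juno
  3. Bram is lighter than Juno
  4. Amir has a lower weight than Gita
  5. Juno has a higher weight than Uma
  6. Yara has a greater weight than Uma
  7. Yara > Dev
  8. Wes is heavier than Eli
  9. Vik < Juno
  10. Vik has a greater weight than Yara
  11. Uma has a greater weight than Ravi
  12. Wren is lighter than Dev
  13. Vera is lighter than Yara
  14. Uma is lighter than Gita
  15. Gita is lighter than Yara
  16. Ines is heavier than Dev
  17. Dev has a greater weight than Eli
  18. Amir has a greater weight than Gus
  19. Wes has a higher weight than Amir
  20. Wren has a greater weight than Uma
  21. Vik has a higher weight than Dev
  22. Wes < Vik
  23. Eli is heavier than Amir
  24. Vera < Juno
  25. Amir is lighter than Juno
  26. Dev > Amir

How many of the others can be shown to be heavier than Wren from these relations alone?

Directly above Wren: Dev.
One step further: Ines, Yara, Vik (4 so far).
One step further: Juno (5 so far).
No other element is forced above Wren by the given relations, so the count is 5.

5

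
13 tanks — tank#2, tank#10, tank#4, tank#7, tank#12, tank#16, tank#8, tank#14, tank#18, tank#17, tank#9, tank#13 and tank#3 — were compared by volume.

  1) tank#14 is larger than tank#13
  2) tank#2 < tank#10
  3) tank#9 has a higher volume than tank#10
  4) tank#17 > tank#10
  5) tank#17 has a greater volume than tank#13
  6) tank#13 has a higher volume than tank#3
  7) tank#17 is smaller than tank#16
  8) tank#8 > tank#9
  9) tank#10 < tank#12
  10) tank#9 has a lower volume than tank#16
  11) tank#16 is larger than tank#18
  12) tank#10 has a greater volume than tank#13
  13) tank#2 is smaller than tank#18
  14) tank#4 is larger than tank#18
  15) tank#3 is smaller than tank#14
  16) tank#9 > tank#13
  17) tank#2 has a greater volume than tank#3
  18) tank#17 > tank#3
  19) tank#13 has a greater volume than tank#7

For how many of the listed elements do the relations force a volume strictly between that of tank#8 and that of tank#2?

2

Chaining upward from tank#2 reaches: tank#18, tank#4, tank#10, tank#9, tank#12, tank#17, tank#16.
Chaining downward from tank#8 reaches: tank#3, tank#7, tank#13, tank#10, tank#9.
Strictly between tank#2 and tank#8 are those in both lists: tank#10, tank#9 — 2 elements.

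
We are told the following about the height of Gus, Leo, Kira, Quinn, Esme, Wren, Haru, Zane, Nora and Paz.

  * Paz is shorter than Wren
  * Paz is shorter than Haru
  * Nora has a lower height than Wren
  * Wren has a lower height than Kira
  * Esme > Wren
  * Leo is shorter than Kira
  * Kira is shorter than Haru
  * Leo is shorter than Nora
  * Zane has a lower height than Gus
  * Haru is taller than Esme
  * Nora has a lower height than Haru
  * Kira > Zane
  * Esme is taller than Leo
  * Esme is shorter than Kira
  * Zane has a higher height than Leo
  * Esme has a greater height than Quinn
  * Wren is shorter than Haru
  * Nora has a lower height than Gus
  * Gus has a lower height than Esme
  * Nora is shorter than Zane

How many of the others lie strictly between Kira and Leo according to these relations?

5

The relations place Leo below Kira. An element lies strictly between them when it is forced above Leo and also forced below Kira.
Above Leo: {Nora, Zane, Gus, Wren, Esme, Haru}. Below Kira: {Paz, Nora, Zane, Quinn, Gus, Wren, Esme}.
Intersection: {Nora, Zane, Gus, Wren, Esme} — 5.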